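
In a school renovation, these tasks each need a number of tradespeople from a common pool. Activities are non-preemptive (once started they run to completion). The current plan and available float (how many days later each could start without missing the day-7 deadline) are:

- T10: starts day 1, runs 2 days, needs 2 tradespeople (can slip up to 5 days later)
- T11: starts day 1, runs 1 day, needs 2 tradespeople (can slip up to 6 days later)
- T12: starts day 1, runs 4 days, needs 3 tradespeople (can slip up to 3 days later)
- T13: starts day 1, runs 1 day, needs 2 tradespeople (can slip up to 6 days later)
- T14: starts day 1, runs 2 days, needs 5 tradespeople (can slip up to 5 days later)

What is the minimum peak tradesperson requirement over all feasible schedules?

Early-start (T10@1, T11@1, T12@1, T13@1, T14@1) gives peak 14: d1:14  d2:10  d3:3  d4:3  d5:0  d6:0  d7:0.
Shift T12→2, T13→3, T14→6.
Schedule T10@1, T11@1, T12@2, T13@3, T14@6: d1:4  d2:5  d3:5  d4:3  d5:3  d6:5  d7:5 — peak 5.
Total tradesperson-days = 30 over 7 days ⇒ peak ≥ ⌈30/7⌉ = 5, so 5 is optimal.

5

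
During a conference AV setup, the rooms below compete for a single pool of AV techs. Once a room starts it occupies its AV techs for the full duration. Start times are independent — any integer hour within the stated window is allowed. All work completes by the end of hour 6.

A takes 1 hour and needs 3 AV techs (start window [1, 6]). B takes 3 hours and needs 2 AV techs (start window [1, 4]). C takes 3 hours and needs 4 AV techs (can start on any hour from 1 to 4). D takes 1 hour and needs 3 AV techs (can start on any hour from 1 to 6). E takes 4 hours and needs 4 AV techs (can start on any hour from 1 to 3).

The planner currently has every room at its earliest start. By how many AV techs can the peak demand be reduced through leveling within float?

Early-start peak: h1:16  h2:10  h3:10  h4:4  h5:0  h6:0 ⇒ 16.
Leveled (A@1, B@1, C@4, D@1, E@2): h1:8  h2:6  h3:6  h4:8  h5:8  h6:4 ⇒ 8.
Reduction 16 − 8 = 8.

8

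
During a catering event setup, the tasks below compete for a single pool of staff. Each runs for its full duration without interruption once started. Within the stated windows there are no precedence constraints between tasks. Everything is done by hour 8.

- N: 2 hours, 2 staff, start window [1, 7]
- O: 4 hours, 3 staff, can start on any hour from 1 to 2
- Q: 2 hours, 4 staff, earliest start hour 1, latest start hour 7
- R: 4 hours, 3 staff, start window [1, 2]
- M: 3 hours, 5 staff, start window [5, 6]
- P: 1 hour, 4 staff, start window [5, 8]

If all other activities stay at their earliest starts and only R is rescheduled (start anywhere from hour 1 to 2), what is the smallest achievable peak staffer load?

R@1: h1:12  h2:12  h3:6  h4:6  h5:9  h6:5  h7:5  h8:0 → peak 12
R@2: h1:9  h2:12  h3:6  h4:6  h5:12  h6:5  h7:5  h8:0 → peak 12
Best is R@1, peak 12.

12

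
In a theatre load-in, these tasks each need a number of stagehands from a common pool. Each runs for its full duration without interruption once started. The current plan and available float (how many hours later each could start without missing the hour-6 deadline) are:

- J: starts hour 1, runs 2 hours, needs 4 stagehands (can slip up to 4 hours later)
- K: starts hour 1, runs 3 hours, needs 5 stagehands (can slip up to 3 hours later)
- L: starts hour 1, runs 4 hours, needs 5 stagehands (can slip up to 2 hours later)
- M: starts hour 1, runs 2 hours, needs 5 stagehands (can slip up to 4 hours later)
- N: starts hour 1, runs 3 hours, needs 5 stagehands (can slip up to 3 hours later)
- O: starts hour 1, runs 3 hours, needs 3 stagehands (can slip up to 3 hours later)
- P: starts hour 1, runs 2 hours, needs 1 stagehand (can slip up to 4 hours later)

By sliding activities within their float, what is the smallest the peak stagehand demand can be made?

Early-start (J@1, K@1, L@1, M@1, N@1, O@1, P@1) gives peak 28: h1:28  h2:28  h3:18  h4:5  h5:0  h6:0.
Shift M→5, N→4, O→3, P→3.
Schedule J@1, K@1, L@1, M@5, N@4, O@3, P@3: h1:14  h2:14  h3:14  h4:14  h5:13  h6:10 — peak 14.
Total stagehand-hours = 79 over 6 hours ⇒ peak ≥ ⌈79/6⌉ = 14, so 14 is optimal.

14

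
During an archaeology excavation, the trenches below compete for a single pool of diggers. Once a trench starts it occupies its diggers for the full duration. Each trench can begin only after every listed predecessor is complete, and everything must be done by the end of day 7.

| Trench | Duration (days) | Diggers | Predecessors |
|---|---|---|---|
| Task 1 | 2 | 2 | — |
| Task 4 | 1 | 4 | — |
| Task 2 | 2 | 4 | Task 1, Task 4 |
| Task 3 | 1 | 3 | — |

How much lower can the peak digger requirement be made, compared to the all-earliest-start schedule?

Early-start peak: d1:9  d2:2  d3:4  d4:4  d5:0  d6:0  d7:0 ⇒ 9.
Leveled (Task 1@1, Task 4@3, Task 2@4, Task 3@6): d1:2  d2:2  d3:4  d4:4  d5:4  d6:3  d7:0 ⇒ 4.
Reduction 9 − 4 = 5.

5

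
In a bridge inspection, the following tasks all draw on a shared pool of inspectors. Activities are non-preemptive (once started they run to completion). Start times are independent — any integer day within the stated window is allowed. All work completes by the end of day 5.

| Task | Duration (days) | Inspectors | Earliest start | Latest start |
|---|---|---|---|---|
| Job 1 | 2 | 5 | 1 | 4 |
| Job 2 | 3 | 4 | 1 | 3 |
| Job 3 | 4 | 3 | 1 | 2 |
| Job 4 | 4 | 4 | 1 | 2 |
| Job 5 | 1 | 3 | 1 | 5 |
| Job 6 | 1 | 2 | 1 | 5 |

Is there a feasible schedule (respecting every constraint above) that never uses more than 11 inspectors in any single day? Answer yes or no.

The minimum achievable peak is 12; 11 < 12, so no feasible schedule stays within the cap.

no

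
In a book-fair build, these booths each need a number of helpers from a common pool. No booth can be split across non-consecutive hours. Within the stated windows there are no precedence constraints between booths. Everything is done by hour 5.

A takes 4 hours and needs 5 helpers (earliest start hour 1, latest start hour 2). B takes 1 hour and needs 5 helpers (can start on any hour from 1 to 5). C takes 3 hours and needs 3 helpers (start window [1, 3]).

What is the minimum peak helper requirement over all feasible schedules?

Early-start (A@1, B@1, C@1) gives peak 13: h1:13  h2:8  h3:8  h4:5  h5:0.
Shift B→5.
Schedule A@1, B@5, C@1: h1:8  h2:8  h3:8  h4:5  h5:5 — peak 8.

8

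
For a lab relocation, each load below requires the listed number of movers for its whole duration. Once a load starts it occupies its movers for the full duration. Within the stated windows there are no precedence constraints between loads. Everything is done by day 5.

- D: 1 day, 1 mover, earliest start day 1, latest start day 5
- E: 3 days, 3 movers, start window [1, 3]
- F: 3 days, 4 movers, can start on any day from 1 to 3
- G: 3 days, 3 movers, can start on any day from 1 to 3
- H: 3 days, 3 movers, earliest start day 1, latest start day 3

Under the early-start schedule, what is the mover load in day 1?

14

At early start, day 1 has: D, E, F, G, H.
Demand: 1 + 3 + 4 + 3 + 3 = 14.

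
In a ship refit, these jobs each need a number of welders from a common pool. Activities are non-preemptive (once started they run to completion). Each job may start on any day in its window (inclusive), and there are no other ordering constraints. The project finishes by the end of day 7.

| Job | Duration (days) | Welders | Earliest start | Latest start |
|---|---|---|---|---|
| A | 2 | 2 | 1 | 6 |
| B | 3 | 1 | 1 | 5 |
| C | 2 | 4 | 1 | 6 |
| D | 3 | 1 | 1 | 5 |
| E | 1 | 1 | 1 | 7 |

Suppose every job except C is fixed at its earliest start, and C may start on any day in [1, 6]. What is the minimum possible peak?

C@1: d1:9  d2:8  d3:2  d4:0  d5:0  d6:0  d7:0 → peak 9
C@2: d1:5  d2:8  d3:6  d4:0  d5:0  d6:0  d7:0 → peak 8
C@3: d1:5  d2:4  d3:6  d4:4  d5:0  d6:0  d7:0 → peak 6
C@4: d1:5  d2:4  d3:2  d4:4  d5:4  d6:0  d7:0 → peak 5
C@5: d1:5  d2:4  d3:2  d4:0  d5:4  d6:4  d7:0 → peak 5
C@6: d1:5  d2:4  d3:2  d4:0  d5:0  d6:4  d7:4 → peak 5
Best is C@4, peak 5.

5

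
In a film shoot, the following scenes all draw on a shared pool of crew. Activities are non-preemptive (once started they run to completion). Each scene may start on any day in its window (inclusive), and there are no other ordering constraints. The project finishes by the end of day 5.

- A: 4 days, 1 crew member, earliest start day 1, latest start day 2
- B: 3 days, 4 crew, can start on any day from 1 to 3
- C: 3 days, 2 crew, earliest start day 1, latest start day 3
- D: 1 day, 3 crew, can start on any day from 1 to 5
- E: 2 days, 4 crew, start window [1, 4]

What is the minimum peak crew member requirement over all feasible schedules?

7

Early-start (A@1, B@1, C@1, D@1, E@1) gives peak 14: d1:14  d2:11  d3:7  d4:1  d5:0.
Shift D→5, E→4.
Schedule A@1, B@1, C@1, D@5, E@4: d1:7  d2:7  d3:7  d4:5  d5:7 — peak 7.
Total crew member-days = 33 over 5 days ⇒ peak ≥ ⌈33/5⌉ = 7, so 7 is optimal.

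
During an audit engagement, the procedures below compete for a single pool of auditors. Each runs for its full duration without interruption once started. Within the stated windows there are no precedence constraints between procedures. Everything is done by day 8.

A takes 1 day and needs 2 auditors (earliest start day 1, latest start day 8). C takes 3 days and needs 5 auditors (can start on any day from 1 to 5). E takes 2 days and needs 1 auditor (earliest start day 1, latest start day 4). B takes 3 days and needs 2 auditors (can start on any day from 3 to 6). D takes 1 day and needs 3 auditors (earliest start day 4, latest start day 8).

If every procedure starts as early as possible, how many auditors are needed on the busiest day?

Early-start schedule: A@1, C@1, E@1, B@3, D@4.
Load per day: day 1: 8, day 2: 6, day 3: 7, day 4: 5, day 5: 2, day 6: 0, day 7: 0, day 8: 0.
Peak is 8.

8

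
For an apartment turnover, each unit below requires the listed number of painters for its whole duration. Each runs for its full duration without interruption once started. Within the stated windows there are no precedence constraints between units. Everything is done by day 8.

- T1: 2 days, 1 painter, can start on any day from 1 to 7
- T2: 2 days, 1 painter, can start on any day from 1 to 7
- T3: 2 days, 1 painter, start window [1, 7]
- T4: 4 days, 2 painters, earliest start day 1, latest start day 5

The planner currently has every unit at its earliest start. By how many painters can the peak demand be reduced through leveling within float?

Early-start peak: d1:5  d2:5  d3:2  d4:2  d5:0  d6:0  d7:0  d8:0 ⇒ 5.
Leveled (T1@1, T2@1, T3@3, T4@5): d1:2  d2:2  d3:1  d4:1  d5:2  d6:2  d7:2  d8:2 ⇒ 2.
Reduction 5 − 2 = 3.

3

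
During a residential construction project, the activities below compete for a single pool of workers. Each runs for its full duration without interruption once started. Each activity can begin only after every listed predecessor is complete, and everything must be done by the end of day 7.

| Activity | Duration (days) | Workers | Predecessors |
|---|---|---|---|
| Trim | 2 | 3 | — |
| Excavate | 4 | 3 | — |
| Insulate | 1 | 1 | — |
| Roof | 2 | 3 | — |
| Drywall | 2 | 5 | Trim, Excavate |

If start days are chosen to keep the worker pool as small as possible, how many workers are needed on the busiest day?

6

Early-start (Trim@1, Excavate@1, Insulate@1, Roof@1, Drywall@5) gives peak 10: d1:10  d2:9  d3:3  d4:3  d5:5  d6:5  d7:0.
Shift Insulate→3, Roof→4, Drywall→6.
Schedule Trim@1, Excavate@1, Insulate@3, Roof@4, Drywall@6: d1:6  d2:6  d3:4  d4:6  d5:3  d6:5  d7:5 — peak 6.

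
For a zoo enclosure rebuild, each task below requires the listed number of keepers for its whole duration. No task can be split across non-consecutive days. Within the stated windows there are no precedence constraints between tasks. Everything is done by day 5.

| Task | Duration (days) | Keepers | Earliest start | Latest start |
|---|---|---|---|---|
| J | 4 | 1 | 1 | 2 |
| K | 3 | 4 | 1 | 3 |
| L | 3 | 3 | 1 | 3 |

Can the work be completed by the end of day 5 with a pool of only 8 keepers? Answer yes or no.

Schedule J@1, K@1, L@1: d1:8  d2:8  d3:8  d4:1  d5:0 — peak 8 ≤ 8.

yes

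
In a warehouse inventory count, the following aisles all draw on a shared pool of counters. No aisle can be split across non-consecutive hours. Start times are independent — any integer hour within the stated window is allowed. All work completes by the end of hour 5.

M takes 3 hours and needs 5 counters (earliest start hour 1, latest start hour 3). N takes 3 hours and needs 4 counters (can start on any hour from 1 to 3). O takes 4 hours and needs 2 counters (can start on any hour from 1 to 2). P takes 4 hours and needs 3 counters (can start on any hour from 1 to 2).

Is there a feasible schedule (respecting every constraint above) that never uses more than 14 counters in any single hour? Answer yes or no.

Schedule M@1, N@1, O@1, P@1: h1:14  h2:14  h3:14  h4:5  h5:0 — peak 14 ≤ 14.

yes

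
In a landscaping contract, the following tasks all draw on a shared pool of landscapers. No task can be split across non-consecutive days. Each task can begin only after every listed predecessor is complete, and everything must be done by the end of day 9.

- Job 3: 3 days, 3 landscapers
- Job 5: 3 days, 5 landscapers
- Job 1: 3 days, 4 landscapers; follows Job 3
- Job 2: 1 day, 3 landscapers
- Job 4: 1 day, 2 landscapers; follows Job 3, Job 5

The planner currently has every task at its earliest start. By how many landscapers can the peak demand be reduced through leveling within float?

5

Early-start peak: d1:11  d2:8  d3:8  d4:6  d5:4  d6:4  d7:0  d8:0  d9:0 ⇒ 11.
Leveled (Job 3@1, Job 5@4, Job 1@7, Job 2@1, Job 4@7): d1:6  d2:3  d3:3  d4:5  d5:5  d6:5  d7:6  d8:4  d9:4 ⇒ 6.
Reduction 11 − 6 = 5.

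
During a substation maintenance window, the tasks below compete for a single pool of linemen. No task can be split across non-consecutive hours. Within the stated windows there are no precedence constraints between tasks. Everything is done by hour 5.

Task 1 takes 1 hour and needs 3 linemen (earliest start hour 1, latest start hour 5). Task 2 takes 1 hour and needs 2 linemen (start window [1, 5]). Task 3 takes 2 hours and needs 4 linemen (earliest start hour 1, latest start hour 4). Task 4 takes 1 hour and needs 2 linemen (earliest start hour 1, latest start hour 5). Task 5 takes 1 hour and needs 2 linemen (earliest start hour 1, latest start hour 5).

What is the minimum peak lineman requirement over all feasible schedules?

4

Early-start (Task 1@1, Task 2@1, Task 3@1, Task 4@1, Task 5@1) gives peak 13: h1:13  h2:4  h3:0  h4:0  h5:0.
Shift Task 2→2, Task 3→3, Task 4→2, Task 5→5.
Schedule Task 1@1, Task 2@2, Task 3@3, Task 4@2, Task 5@5: h1:3  h2:4  h3:4  h4:4  h5:2 — peak 4.
Total lineman-hours = 17 over 5 hours ⇒ peak ≥ ⌈17/5⌉ = 4, so 4 is optimal.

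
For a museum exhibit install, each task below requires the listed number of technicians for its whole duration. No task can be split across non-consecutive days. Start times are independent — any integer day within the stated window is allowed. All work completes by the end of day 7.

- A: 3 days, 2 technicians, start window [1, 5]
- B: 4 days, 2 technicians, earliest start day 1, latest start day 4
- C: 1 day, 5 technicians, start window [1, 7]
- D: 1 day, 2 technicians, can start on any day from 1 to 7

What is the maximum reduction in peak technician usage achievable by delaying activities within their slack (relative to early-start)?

Early-start peak: d1:11  d2:4  d3:4  d4:2  d5:0  d6:0  d7:0 ⇒ 11.
Leveled (A@1, B@1, C@5, D@4): d1:4  d2:4  d3:4  d4:4  d5:5  d6:0  d7:0 ⇒ 5.
Reduction 11 − 5 = 6.

6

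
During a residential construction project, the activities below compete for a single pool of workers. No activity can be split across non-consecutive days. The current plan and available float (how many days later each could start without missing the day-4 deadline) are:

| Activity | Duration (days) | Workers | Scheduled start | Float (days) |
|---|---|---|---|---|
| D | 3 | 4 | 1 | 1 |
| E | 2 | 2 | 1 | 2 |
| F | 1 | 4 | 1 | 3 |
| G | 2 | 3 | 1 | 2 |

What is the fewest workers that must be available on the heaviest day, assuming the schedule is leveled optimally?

7

Early-start (D@1, E@1, F@1, G@1) gives peak 13: d1:13  d2:9  d3:4  d4:0.
Shift F→4, G→3.
Schedule D@1, E@1, F@4, G@3: d1:6  d2:6  d3:7  d4:7 — peak 7.
Total worker-days = 26 over 4 days ⇒ peak ≥ ⌈26/4⌉ = 7, so 7 is optimal.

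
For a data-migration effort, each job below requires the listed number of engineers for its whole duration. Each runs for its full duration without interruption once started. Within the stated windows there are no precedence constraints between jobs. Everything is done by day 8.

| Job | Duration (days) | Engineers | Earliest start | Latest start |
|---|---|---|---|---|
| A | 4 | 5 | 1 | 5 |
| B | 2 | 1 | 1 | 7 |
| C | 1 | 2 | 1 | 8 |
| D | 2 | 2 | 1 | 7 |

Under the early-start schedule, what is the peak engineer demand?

Early-start schedule: A@1, B@1, C@1, D@1.
Load per day: day 1: 10, day 2: 8, day 3: 5, day 4: 5, day 5: 0, day 6: 0, day 7: 0, day 8: 0.
Peak is 10.

10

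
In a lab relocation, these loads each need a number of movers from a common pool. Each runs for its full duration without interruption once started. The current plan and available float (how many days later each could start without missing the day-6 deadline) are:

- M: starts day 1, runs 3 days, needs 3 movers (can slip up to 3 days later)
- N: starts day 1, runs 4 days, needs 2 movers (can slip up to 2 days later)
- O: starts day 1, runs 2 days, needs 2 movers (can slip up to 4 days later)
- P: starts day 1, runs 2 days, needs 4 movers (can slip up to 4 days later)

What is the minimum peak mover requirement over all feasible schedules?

Early-start (M@1, N@1, O@1, P@1) gives peak 11: d1:11  d2:11  d3:5  d4:2  d5:0  d6:0.
Shift O→4, P→5.
Schedule M@1, N@1, O@4, P@5: d1:5  d2:5  d3:5  d4:4  d5:6  d6:4 — peak 6.

6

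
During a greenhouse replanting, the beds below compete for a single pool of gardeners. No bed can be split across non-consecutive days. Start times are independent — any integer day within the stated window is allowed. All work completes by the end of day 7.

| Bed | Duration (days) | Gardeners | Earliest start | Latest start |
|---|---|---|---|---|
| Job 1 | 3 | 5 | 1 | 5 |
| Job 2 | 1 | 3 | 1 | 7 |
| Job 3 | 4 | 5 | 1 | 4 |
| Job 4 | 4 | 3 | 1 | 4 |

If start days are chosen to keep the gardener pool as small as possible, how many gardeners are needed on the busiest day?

8

Early-start (Job 1@1, Job 2@1, Job 3@1, Job 4@1) gives peak 16: d1:16  d2:13  d3:13  d4:8  d5:0  d6:0  d7:0.
Shift Job 3→4, Job 4→2.
Schedule Job 1@1, Job 2@1, Job 3@4, Job 4@2: d1:8  d2:8  d3:8  d4:8  d5:8  d6:5  d7:5 — peak 8.
Total gardener-days = 50 over 7 days ⇒ peak ≥ ⌈50/7⌉ = 8, so 8 is optimal.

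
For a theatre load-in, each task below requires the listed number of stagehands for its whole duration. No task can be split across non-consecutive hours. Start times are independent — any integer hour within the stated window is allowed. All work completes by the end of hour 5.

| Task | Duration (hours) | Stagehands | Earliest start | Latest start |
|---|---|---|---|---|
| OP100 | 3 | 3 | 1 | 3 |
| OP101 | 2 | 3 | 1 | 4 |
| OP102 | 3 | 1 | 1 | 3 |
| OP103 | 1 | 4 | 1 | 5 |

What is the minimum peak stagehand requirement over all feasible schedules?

Early-start (OP100@1, OP101@1, OP102@1, OP103@1) gives peak 11: h1:11  h2:7  h3:4  h4:0  h5:0.
Shift OP102→3, OP103→4.
Schedule OP100@1, OP101@1, OP102@3, OP103@4: h1:6  h2:6  h3:4  h4:5  h5:1 — peak 6.

6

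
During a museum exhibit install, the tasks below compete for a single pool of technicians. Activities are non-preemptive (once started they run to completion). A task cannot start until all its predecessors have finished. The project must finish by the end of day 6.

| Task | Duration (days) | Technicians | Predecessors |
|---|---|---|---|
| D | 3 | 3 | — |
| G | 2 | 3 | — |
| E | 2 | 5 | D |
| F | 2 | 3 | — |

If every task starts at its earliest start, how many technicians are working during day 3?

3

At early start, day 3 has: D.
Demand: 3 = 3.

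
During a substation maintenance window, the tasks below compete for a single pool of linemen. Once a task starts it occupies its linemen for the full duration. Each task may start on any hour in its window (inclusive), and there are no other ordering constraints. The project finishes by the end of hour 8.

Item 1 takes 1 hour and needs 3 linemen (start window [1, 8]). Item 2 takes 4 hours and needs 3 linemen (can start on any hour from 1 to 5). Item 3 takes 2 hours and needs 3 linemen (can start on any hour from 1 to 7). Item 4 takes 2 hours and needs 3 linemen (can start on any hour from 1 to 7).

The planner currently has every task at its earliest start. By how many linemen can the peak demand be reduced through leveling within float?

6

Early-start peak: h1:12  h2:9  h3:3  h4:3  h5:0  h6:0  h7:0  h8:0 ⇒ 12.
Leveled (Item 1@1, Item 2@1, Item 3@2, Item 4@4): h1:6  h2:6  h3:6  h4:6  h5:3  h6:0  h7:0  h8:0 ⇒ 6.
Reduction 12 − 6 = 6.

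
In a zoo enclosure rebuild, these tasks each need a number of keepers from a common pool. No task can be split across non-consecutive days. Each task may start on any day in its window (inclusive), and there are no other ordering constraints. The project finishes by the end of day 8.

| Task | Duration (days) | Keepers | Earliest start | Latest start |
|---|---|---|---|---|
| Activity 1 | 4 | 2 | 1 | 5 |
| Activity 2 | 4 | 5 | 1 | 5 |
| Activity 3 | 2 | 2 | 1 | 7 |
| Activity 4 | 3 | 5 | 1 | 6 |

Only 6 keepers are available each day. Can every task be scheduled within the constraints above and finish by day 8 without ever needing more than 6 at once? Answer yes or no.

no

The minimum achievable peak is 7; 6 < 7, so no feasible schedule stays within the cap.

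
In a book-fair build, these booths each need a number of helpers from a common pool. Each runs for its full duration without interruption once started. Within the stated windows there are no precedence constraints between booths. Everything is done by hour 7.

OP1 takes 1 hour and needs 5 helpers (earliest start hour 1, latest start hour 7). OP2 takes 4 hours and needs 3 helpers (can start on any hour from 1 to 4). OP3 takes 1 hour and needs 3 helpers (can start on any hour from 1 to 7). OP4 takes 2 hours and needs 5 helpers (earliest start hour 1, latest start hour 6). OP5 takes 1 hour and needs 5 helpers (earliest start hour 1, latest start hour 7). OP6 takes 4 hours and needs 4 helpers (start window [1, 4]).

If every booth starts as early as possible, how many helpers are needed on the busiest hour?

Early-start schedule: OP1@1, OP2@1, OP3@1, OP4@1, OP5@1, OP6@1.
Load per hour: hour 1: 25, hour 2: 12, hour 3: 7, hour 4: 7, hour 5: 0, hour 6: 0, hour 7: 0.
Peak is 25.

25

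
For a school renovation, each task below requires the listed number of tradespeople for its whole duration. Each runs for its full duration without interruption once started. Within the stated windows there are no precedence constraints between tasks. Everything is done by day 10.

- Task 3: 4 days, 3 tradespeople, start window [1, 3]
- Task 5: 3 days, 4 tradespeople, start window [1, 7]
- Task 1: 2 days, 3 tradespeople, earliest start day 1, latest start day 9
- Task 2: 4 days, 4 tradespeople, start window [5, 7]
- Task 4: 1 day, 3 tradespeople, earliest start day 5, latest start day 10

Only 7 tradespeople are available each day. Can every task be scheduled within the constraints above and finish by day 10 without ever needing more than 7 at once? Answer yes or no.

yes

Schedule Task 3@1, Task 5@1, Task 1@4, Task 2@5, Task 4@6: d1:7  d2:7  d3:7  d4:6  d5:7  d6:7  d7:4  d8:4  d9:0  d10:0 — peak 7 ≤ 7.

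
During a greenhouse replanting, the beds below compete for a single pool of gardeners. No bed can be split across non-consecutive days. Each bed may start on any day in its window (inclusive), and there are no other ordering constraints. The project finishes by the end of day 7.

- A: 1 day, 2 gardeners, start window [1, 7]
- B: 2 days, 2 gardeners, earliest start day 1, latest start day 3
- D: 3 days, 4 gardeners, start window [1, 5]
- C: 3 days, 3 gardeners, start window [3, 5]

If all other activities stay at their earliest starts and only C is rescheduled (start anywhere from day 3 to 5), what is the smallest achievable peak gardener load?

C@3: d1:8  d2:6  d3:7  d4:3  d5:3  d6:0  d7:0 → peak 8
C@4: d1:8  d2:6  d3:4  d4:3  d5:3  d6:3  d7:0 → peak 8
C@5: d1:8  d2:6  d3:4  d4:0  d5:3  d6:3  d7:3 → peak 8
Best is C@3, peak 8.

8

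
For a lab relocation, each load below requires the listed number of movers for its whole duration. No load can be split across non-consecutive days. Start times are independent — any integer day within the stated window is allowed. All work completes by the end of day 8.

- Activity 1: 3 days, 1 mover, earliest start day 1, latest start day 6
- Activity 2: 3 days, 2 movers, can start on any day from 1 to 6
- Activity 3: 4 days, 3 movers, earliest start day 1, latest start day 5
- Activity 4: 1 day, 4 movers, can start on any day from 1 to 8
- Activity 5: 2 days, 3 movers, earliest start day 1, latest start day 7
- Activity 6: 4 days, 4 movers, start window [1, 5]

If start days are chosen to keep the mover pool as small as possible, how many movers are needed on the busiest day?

7

Early-start (Activity 1@1, Activity 2@1, Activity 3@1, Activity 4@1, Activity 5@1, Activity 6@1) gives peak 17: d1:17  d2:13  d3:10  d4:7  d5:0  d6:0  d7:0  d8:0.
Shift Activity 4→4, Activity 5→5, Activity 6→5.
Schedule Activity 1@1, Activity 2@1, Activity 3@1, Activity 4@4, Activity 5@5, Activity 6@5: d1:6  d2:6  d3:6  d4:7  d5:7  d6:7  d7:4  d8:4 — peak 7.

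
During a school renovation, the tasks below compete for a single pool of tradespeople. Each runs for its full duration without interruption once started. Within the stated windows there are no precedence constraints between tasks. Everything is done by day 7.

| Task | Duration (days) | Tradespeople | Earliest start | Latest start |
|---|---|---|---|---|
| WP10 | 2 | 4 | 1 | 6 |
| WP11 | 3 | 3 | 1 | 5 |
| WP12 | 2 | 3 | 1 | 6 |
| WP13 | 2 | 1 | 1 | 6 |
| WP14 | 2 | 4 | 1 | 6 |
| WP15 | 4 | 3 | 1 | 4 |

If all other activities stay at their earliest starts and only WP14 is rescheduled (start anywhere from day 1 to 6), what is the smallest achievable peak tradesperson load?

14

WP14@1: d1:18  d2:18  d3:6  d4:3  d5:0  d6:0  d7:0 → peak 18
WP14@2: d1:14  d2:18  d3:10  d4:3  d5:0  d6:0  d7:0 → peak 18
WP14@3: d1:14  d2:14  d3:10  d4:7  d5:0  d6:0  d7:0 → peak 14
WP14@4: d1:14  d2:14  d3:6  d4:7  d5:4  d6:0  d7:0 → peak 14
WP14@5: d1:14  d2:14  d3:6  d4:3  d5:4  d6:4  d7:0 → peak 14
WP14@6: d1:14  d2:14  d3:6  d4:3  d5:0  d6:4  d7:4 → peak 14
Best is WP14@3, peak 14.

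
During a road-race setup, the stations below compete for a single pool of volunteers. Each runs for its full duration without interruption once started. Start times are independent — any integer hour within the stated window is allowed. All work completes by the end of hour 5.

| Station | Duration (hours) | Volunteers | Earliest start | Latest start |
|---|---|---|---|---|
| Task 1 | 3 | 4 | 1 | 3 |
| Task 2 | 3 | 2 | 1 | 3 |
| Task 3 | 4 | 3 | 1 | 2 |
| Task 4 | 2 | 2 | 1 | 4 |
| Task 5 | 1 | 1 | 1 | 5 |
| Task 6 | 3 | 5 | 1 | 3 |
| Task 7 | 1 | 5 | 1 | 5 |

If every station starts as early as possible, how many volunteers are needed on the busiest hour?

Early-start schedule: Task 1@1, Task 2@1, Task 3@1, Task 4@1, Task 5@1, Task 6@1, Task 7@1.
Load per hour: hour 1: 22, hour 2: 16, hour 3: 14, hour 4: 3, hour 5: 0.
Peak is 22.

22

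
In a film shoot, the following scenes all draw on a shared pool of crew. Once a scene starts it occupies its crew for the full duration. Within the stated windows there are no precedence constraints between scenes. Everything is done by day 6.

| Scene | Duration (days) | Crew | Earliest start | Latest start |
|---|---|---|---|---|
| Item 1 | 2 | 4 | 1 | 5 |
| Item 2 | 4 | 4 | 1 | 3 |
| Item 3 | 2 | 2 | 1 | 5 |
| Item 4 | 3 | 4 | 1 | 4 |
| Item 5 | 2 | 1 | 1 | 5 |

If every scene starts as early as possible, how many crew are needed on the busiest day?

Early-start schedule: Item 1@1, Item 2@1, Item 3@1, Item 4@1, Item 5@1.
Load per day: day 1: 15, day 2: 15, day 3: 8, day 4: 4, day 5: 0, day 6: 0.
Peak is 15.

15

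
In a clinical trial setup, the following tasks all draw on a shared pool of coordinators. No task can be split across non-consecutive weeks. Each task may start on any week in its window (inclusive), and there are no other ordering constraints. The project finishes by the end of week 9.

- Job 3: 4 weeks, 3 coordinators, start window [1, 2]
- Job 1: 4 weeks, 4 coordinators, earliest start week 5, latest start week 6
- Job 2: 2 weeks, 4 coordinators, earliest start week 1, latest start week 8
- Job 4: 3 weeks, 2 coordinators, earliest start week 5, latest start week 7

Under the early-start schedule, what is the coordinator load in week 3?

At early start, week 3 has: Job 3.
Demand: 3 = 3.

3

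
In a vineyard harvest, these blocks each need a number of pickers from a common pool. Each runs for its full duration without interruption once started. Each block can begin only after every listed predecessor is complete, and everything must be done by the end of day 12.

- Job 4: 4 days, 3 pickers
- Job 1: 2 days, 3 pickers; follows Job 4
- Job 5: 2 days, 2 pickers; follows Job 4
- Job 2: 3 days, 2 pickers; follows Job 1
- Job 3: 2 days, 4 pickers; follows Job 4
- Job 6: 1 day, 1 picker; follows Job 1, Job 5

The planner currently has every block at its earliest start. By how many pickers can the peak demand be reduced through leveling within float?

Early-start peak: d1:3  d2:3  d3:3  d4:3  d5:9  d6:9  d7:3  d8:2  d9:2  d10:0  d11:0  d12:0 ⇒ 9.
Leveled (Job 4@1, Job 1@5, Job 5@7, Job 2@7, Job 3@10, Job 6@9): d1:3  d2:3  d3:3  d4:3  d5:3  d6:3  d7:4  d8:4  d9:3  d10:4  d11:4  d12:0 ⇒ 4.
Reduction 9 − 4 = 5.

5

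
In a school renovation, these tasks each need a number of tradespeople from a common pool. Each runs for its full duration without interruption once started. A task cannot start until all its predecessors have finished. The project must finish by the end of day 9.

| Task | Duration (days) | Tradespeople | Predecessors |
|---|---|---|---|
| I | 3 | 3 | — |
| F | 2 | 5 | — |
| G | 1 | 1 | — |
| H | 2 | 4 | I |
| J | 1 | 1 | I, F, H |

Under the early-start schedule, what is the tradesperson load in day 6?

1

At early start, day 6 has: J.
Demand: 1 = 1.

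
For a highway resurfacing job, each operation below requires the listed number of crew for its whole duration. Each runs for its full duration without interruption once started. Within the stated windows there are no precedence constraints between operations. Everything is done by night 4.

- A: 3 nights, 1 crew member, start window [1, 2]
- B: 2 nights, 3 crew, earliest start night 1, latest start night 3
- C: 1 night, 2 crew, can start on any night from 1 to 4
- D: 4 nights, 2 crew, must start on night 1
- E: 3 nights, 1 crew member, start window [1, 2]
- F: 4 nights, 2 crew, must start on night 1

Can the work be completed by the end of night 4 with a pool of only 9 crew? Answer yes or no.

yes

Schedule A@1, B@1, C@3, D@1, E@1, F@1: n1:9  n2:9  n3:8  n4:4 — peak 9 ≤ 9.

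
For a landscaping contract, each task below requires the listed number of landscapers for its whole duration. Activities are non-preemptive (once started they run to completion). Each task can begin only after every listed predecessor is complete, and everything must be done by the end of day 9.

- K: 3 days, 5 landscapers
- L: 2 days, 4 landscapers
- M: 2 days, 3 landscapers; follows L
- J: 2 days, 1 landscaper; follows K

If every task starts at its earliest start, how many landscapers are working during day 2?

9

At early start, day 2 has: K, L.
Demand: 5 + 4 = 9.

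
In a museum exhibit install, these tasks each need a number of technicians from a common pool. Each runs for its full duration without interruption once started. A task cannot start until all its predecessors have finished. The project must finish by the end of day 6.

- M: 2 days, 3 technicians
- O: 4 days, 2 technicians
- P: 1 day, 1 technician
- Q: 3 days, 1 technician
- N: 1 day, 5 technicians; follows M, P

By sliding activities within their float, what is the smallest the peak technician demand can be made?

5

Early-start (M@1, O@1, P@1, Q@1, N@3) gives peak 8: d1:7  d2:6  d3:8  d4:2  d5:0  d6:0.
Shift P→3, Q→3, N→6.
Schedule M@1, O@1, P@3, Q@3, N@6: d1:5  d2:5  d3:4  d4:3  d5:1  d6:5 — peak 5.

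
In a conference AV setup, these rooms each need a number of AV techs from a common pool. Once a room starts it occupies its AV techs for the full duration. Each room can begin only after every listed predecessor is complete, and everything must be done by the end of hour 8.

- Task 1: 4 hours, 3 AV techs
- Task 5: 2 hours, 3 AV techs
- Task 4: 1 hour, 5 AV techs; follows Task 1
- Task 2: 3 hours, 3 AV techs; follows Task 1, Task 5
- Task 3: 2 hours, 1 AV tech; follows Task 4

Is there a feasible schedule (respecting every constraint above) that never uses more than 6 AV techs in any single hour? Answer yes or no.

Schedule Task 1@1, Task 5@1, Task 4@5, Task 2@6, Task 3@6: h1:6  h2:6  h3:3  h4:3  h5:5  h6:4  h7:4  h8:3 — peak 6 ≤ 6.

yes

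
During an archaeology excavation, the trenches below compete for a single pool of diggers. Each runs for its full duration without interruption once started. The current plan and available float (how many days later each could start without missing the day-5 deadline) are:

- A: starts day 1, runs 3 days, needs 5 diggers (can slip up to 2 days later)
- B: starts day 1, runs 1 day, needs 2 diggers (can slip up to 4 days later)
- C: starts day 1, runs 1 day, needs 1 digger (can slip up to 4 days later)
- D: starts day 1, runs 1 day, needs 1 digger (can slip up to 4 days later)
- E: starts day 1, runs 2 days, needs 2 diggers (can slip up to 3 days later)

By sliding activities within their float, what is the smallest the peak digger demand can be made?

5

Early-start (A@1, B@1, C@1, D@1, E@1) gives peak 11: d1:11  d2:7  d3:5  d4:0  d5:0.
Shift B→4, C→4, D→5, E→4.
Schedule A@1, B@4, C@4, D@5, E@4: d1:5  d2:5  d3:5  d4:5  d5:3 — peak 5.
Total digger-days = 23 over 5 days ⇒ peak ≥ ⌈23/5⌉ = 5, so 5 is optimal.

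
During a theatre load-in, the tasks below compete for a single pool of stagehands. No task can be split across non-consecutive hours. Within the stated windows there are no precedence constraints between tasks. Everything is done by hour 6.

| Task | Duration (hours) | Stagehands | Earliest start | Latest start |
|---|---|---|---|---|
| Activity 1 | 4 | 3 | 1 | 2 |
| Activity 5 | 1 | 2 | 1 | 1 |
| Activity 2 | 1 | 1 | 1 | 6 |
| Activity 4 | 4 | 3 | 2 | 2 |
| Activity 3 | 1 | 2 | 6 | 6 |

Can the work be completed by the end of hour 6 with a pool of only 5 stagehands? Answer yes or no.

The minimum achievable peak is 6; 5 < 6, so no feasible schedule stays within the cap.

no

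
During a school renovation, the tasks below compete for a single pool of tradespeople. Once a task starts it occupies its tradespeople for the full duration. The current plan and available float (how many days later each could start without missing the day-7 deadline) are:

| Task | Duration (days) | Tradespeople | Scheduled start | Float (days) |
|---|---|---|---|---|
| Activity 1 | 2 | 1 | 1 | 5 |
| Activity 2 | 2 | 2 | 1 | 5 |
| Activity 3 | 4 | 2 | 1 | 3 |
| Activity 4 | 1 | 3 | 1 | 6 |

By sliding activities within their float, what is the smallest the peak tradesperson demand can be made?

Early-start (Activity 1@1, Activity 2@1, Activity 3@1, Activity 4@1) gives peak 8: d1:8  d2:5  d3:2  d4:2  d5:0  d6:0  d7:0.
Shift Activity 3→3, Activity 4→7.
Schedule Activity 1@1, Activity 2@1, Activity 3@3, Activity 4@7: d1:3  d2:3  d3:2  d4:2  d5:2  d6:2  d7:3 — peak 3.
Total tradesperson-days = 17 over 7 days ⇒ peak ≥ ⌈17/7⌉ = 3, so 3 is optimal.

3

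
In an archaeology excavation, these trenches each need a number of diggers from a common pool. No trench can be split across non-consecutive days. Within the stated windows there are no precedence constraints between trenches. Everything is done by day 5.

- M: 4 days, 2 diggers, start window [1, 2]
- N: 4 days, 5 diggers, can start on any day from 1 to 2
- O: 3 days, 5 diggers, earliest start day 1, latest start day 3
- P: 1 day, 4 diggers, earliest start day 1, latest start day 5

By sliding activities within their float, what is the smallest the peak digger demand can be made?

Early-start (M@1, N@1, O@1, P@1) gives peak 16: d1:16  d2:12  d3:12  d4:7  d5:0.
Shift P→4.
Schedule M@1, N@1, O@1, P@4: d1:12  d2:12  d3:12  d4:11  d5:0 — peak 12.

12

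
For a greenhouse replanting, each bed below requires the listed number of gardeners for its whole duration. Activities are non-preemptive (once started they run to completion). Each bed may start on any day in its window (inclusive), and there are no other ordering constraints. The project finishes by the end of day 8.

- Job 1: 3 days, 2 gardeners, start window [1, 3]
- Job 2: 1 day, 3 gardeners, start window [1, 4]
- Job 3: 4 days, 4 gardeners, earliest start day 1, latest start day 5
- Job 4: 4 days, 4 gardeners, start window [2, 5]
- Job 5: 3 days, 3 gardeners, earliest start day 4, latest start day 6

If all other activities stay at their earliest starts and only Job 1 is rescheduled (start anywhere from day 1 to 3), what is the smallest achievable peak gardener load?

Job 1@1: d1:9  d2:10  d3:10  d4:11  d5:7  d6:3  d7:0  d8:0 → peak 11
Job 1@2: d1:7  d2:10  d3:10  d4:13  d5:7  d6:3  d7:0  d8:0 → peak 13
Job 1@3: d1:7  d2:8  d3:10  d4:13  d5:9  d6:3  d7:0  d8:0 → peak 13
Best is Job 1@1, peak 11.

11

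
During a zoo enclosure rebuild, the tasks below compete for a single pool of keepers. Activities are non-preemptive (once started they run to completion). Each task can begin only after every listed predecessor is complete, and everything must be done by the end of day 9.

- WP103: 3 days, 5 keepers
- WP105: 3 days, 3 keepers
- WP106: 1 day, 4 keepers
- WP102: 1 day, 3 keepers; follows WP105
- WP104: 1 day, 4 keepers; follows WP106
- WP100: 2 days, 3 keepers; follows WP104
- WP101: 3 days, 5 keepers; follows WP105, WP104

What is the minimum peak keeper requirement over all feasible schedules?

Early-start (WP103@1, WP105@1, WP106@1, WP102@4, WP104@2, WP100@3, WP101@4) gives peak 12: d1:12  d2:12  d3:11  d4:11  d5:5  d6:5  d7:0  d8:0  d9:0.
Shift WP106→4, WP104→5, WP100→6, WP101→6.
Schedule WP103@1, WP105@1, WP106@4, WP102@4, WP104@5, WP100@6, WP101@6: d1:8  d2:8  d3:8  d4:7  d5:4  d6:8  d7:8  d8:5  d9:0 — peak 8.

8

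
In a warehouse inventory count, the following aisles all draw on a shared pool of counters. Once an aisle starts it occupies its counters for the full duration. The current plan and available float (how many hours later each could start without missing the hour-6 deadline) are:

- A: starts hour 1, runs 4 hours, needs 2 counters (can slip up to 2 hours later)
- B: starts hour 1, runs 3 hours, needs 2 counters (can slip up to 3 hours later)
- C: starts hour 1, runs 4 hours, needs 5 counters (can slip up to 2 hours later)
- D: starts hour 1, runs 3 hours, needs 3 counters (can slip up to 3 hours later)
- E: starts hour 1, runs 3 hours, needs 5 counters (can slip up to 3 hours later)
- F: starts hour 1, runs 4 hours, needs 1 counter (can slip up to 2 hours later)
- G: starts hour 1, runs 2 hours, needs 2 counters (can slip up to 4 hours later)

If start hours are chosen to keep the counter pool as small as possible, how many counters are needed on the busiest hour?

13

Early-start (A@1, B@1, C@1, D@1, E@1, F@1, G@1) gives peak 20: h1:20  h2:20  h3:18  h4:8  h5:0  h6:0.
Shift E→4, G→5.
Schedule A@1, B@1, C@1, D@1, E@4, F@1, G@5: h1:13  h2:13  h3:13  h4:13  h5:7  h6:7 — peak 13.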